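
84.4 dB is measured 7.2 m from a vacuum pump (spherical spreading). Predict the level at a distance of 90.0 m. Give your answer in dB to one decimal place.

Spherical spreading from a point source gives a 20·log₁₀(r₂/r₁) drop.
L₂ = 84.4 − 20·log₁₀(90.0/7.2) = 84.4 − 21.938 = 62.46 dB.

62.5 dB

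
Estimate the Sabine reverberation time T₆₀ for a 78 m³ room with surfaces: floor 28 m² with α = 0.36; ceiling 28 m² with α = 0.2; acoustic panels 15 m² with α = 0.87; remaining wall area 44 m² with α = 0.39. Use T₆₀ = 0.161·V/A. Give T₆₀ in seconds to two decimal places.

A = Σ Sᵢαᵢ = 28·0.36 + 28·0.2 + 15·0.87 + 44·0.39 = 45.89 m².
T₆₀ = 0.161·V/A = 0.161·78/45.89 = 0.274 s.

0.27 s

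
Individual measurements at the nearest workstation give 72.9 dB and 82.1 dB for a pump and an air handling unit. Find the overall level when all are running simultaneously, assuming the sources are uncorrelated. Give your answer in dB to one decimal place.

Incoherent sources combine by intensity addition: L_total = 10·log₁₀(Σ 10^(L_i/10)).
Σ 10^(L/10) = 10^(72.9/10) + 10^(82.1/10) = 1.817e+08.
L_total = 10·log₁₀(1.817e+08) = 82.59 dB.

82.6 dB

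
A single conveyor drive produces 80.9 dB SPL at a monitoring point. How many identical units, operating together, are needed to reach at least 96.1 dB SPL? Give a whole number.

34

Need L₁ + 10·log₁₀ N ≥ 96.1, i.e. log₁₀ N ≥ 1.52.
N ≥ 10^(15.2/10) = 33.113, so N = 34.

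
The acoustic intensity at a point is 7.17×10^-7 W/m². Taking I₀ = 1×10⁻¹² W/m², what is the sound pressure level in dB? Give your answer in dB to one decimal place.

58.6 dB

Dividing by I₀ shifts the exponent by 12: I/I₀ = 7.17×10^5.
L = 10·(0.8555 + 5) = 58.56 dB.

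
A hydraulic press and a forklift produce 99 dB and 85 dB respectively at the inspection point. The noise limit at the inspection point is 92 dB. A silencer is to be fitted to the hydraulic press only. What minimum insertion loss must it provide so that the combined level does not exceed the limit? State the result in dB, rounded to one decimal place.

The untreated sources together contribute 10^(85/10) = 3.162e+08, i.e. 85.00 dB.
The limit corresponds to 10^(92/10) = 1.585e+09; subtracting the fixed part leaves 1.269e+09 for the hydraulic press, i.e. 91.03 dB.
So the hydraulic press must be reduced from 99 to 91.03 dB: IL = 7.97 dB.

8.0 dB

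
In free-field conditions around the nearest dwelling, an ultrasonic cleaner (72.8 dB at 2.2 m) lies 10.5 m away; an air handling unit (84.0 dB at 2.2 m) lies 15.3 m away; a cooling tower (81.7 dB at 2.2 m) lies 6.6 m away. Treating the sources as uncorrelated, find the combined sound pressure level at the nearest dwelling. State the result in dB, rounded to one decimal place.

73.5 dB

Apply inverse-square spreading to bring every level to the receiver, then sum 10^(L/10).
ultrasonic cleaner: 72.8 − 20·log₁₀(10.5/2.2) = 72.8 − 13.58 = 59.22 dB.
air handling unit: 84.0 − 20·log₁₀(15.3/2.2) = 84.0 − 16.85 = 67.15 dB.
cooling tower: 81.7 − 20·log₁₀(6.6/2.2) = 81.7 − 9.54 = 72.16 dB.
Σ 10^(L/10) = 2.246e+07 → L_total = 10·log₁₀(2.246e+07) = 73.51 dB.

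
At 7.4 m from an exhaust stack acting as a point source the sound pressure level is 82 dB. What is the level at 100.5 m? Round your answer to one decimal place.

59.3 dB

Point-source attenuation: ΔL = 20·log₁₀(r₂/r₁) = 20·log₁₀(100.5/7.4) = 22.659 dB.
L₂ = 82 − 20·log₁₀(100.5/7.4) = 82 − 22.659 = 59.34 dB.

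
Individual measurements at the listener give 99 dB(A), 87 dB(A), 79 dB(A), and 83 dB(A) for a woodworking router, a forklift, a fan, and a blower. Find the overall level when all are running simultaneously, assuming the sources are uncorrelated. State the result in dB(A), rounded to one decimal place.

99.4 dB(A)

For uncorrelated sources the intensities add, so convert each level to linear form, sum, and take 10·log₁₀ of the total.
Σ 10^(L/10) = 10^(99/10) + 10^(87/10) + 10^(79/10) + 10^(83/10) = 8.723e+09.
L_total = 10·log₁₀(8.723e+09) = 99.41 dB(A).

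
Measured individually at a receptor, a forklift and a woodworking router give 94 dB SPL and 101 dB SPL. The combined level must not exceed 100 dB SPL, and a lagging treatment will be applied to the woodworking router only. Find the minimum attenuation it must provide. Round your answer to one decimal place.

Everything except the woodworking router sums to 10^(94/10) = 2.512e+09 in linear terms, 94.00 dB SPL.
The limit corresponds to 10^(100/10) = 1.000e+10; subtracting the fixed part leaves 7.488e+09 for the woodworking router, i.e. 98.74 dB SPL.
So the woodworking router must be reduced from 101 to 98.74 dB SPL: IL = 2.26 dB.

2.3 dB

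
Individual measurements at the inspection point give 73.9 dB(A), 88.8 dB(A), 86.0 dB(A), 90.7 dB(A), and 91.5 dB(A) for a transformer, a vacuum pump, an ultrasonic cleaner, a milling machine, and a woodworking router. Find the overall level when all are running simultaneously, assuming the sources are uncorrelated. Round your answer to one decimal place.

95.8 dB(A)

For uncorrelated sources the intensities add, so convert each level to linear form, sum, and take 10·log₁₀ of the total.
Σ 10^(L/10) = 10^(73.9/10) + 10^(88.8/10) + 10^(86.0/10) + 10^(90.7/10) + 10^(91.5/10) = 3.769e+09.
L_total = 10·log₁₀(3.769e+09) = 95.76 dB(A).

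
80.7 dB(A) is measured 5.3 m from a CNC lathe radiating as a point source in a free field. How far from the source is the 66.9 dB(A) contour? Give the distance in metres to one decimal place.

Point-source spreading drops the level by 20·log₁₀(r₂/r₁); inverting, r₂/r₁ = 10^(ΔL/20).
r₂ = 5.3·10^((80.7−66.9)/20) = 5.3·10^(13.8/20) = 25.96 m.

26.0 m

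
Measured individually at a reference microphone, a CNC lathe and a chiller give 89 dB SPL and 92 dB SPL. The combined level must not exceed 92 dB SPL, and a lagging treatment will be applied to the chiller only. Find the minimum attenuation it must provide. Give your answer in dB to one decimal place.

3.0 dB

Everything except the chiller sums to 10^(89/10) = 7.943e+08 in linear terms, 89.00 dB SPL.
The limit corresponds to 10^(92/10) = 1.585e+09; subtracting the fixed part leaves 7.906e+08 for the chiller, i.e. 88.98 dB SPL.
Required insertion loss = 92 − 88.98 = 3.02 dB.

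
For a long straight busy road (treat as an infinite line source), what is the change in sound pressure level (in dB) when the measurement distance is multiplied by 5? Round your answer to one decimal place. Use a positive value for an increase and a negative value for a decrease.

-7.0 dB

A line source loses 3 dB per doubling of distance; generally ΔL = −10·log₁₀(r₂/r₁).
ΔL = −10·log₁₀(5) = -6.99 dB.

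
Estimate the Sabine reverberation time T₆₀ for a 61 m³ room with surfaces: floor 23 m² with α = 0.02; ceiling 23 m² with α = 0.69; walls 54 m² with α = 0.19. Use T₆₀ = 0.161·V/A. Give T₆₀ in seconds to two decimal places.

0.37 s

A = Σ Sᵢαᵢ = 23·0.02 + 23·0.69 + 54·0.19 = 26.59 m².
T₆₀ = 0.161 × 61 / 26.59 = 0.369 s.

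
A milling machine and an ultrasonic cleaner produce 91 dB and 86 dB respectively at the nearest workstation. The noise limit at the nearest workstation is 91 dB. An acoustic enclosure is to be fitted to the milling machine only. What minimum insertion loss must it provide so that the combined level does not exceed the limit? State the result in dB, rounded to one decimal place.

1.7 dB

Fixed contribution from the other source: Σ 10^(L/10) = 10^(86/10) = 3.981e+08 (86.00 dB).
To meet 91 dB overall, the treated milling machine may contribute at most 10^(91/10) − 3.981e+08 = 8.608e+08, i.e. 89.35 dB.
Required insertion loss = 91 − 89.35 = 1.65 dB.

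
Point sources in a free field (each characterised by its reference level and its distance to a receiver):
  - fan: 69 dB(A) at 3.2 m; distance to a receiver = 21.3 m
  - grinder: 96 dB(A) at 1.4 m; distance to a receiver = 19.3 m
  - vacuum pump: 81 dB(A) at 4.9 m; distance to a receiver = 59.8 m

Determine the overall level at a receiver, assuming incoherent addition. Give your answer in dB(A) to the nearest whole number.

First find each source's level at the receiver (point-source: −20·log₁₀(r/r_ref)), then combine on an intensity basis.
fan: 69 − 20·log₁₀(21.3/3.2) = 69 − 16.46 = 52.54 dB(A).
grinder: 96 − 20·log₁₀(19.3/1.4) = 96 − 22.79 = 73.21 dB(A).
vacuum pump: 81 − 20·log₁₀(59.8/4.9) = 81 − 21.73 = 59.27 dB(A).
Σ 10^(L/10) = 2.197e+07 → L_total = 10·log₁₀(2.197e+07) = 73.42 dB(A).

73 dB(A)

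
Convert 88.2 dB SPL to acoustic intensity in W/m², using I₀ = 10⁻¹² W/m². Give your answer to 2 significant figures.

0.00066 W/m²

I/I₀ = 10^(88.2/10) = 6.607e+08, so I = 6.607e+08 × 10⁻¹² W/m².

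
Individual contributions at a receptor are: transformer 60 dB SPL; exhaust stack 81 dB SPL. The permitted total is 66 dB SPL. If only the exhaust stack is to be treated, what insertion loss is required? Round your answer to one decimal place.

16.3 dB

Everything except the exhaust stack sums to 10^(60/10) = 1.000e+06 in linear terms, 60.00 dB SPL.
To meet 66 dB SPL overall, the treated exhaust stack may contribute at most 10^(66/10) − 1.000e+06 = 2.981e+06, i.e. 64.74 dB SPL.
Required insertion loss = 81 − 64.74 = 16.26 dB.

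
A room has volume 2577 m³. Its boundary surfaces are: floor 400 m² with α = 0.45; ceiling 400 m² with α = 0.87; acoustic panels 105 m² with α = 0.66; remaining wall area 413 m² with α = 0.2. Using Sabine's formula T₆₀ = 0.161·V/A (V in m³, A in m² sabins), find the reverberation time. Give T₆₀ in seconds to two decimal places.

A = Σ Sᵢαᵢ = 400·0.45 + 400·0.87 + 105·0.66 + 413·0.2 = 679.90 m².
T₆₀ = 0.161·V/A = 0.161·2577/679.90 = 0.610 s.

0.61 s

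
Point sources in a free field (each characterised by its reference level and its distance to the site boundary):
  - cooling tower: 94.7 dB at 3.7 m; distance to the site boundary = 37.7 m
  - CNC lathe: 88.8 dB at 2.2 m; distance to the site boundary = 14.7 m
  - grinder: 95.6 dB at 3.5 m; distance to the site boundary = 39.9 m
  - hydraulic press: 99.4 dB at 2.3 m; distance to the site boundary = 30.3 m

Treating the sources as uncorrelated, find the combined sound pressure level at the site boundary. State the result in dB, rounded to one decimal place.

80.9 dB

First find each source's level at the receiver (point-source: −20·log₁₀(r/r_ref)), then combine on an intensity basis.
cooling tower: 94.7 − 20·log₁₀(37.7/3.7) = 94.7 − 20.16 = 74.54 dB.
CNC lathe: 88.8 − 20·log₁₀(14.7/2.2) = 88.8 − 16.50 = 72.30 dB.
grinder: 95.6 − 20·log₁₀(39.9/3.5) = 95.6 − 21.14 = 74.46 dB.
hydraulic press: 99.4 − 20·log₁₀(30.3/2.3) = 99.4 − 22.39 = 77.01 dB.
Σ 10^(L/10) = 1.235e+08 → L_total = 10·log₁₀(1.235e+08) = 80.92 dB.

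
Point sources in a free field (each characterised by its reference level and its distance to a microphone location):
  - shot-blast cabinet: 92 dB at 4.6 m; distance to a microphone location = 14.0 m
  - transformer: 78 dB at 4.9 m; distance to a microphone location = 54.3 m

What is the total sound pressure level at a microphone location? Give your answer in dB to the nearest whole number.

82 dB

First find each source's level at the receiver (point-source: −20·log₁₀(r/r_ref)), then combine on an intensity basis.
shot-blast cabinet: 92 − 20·log₁₀(14.0/4.6) = 92 − 9.67 = 82.33 dB.
transformer: 78 − 20·log₁₀(54.3/4.9) = 78 − 20.89 = 57.11 dB.
Σ 10^(L/10) = 1.716e+08 → L_total = 10·log₁₀(1.716e+08) = 82.35 dB.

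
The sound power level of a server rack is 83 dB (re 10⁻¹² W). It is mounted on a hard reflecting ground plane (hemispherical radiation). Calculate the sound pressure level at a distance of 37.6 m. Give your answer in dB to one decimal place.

The power spreads over a hemisphere of area 2π·r², so L_p = L_w − 10·log₁₀(2π·r²).
2π·r² = 8883 m², 10·log₁₀ of that is 39.486 dB.
L_p = 83 − 39.486 = 43.51 dB.

43.5 dB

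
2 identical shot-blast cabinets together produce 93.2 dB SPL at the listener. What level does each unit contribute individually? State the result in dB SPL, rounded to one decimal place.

90.2 dB SPL

For N identical incoherent sources L_total = L₁ + 10·log₁₀ N, so L₁ = 93.2 − 10·log₁₀(2) = 93.2 − 3.010.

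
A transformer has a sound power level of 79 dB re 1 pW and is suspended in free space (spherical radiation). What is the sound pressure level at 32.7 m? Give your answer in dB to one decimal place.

37.7 dB

L_p = L_w − 10·log₁₀(4π·r²) with r = 32.7 m.
4π·r² = 1.344e+04 m², 10·log₁₀ of that is 41.283 dB.
L_p = 79 − 41.283 = 37.72 dB.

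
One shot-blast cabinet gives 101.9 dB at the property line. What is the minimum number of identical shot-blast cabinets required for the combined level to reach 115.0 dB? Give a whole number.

21

N identical sources give L₁ + 10·log₁₀ N, so require 10·log₁₀ N ≥ 115.0 − 101.9 = 13.1 dB.
N ≥ 10^(13.1/10) = 20.417, so N = 21.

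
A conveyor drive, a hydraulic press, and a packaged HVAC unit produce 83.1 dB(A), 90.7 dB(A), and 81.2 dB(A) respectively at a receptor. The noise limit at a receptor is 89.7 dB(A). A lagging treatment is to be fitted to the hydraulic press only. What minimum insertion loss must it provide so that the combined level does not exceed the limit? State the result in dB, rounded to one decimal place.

2.9 dB

Everything except the hydraulic press sums to 10^(83.1/10) + 10^(81.2/10) = 3.360e+08 in linear terms, 85.26 dB(A).
The limit corresponds to 10^(89.7/10) = 9.333e+08; subtracting the fixed part leaves 5.973e+08 for the hydraulic press, i.e. 87.76 dB(A).
Required insertion loss = 90.7 − 87.76 = 2.94 dB.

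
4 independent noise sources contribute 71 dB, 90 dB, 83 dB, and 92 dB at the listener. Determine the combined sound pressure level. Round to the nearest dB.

Incoherent sources combine by intensity addition: L_total = 10·log₁₀(Σ 10^(L_i/10)).
Σ 10^(L/10) = 10^(71/10) + 10^(90/10) + 10^(83/10) + 10^(92/10) = 2.797e+09.
L_total = 10·log₁₀(2.797e+09) = 94.47 dB.

94 dB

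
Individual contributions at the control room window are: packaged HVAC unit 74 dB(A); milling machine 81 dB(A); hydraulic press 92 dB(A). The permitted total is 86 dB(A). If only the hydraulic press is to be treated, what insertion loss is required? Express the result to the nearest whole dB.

8 dB

Everything except the hydraulic press sums to 10^(74/10) + 10^(81/10) = 1.510e+08 in linear terms, 81.79 dB(A).
The limit corresponds to 10^(86/10) = 3.981e+08; subtracting the fixed part leaves 2.471e+08 for the hydraulic press, i.e. 83.93 dB(A).
Required insertion loss = 92 − 83.93 = 8.07 dB.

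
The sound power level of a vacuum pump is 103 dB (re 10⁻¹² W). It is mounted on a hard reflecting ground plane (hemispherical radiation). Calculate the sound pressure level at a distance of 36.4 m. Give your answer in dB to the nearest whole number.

The power spreads over a hemisphere of area 2π·r², so L_p = L_w − 10·log₁₀(2π·r²).
2π·r² = 8325 m², 10·log₁₀ of that is 39.204 dB.
L_p = 103 − 39.204 = 63.80 dB.

64 dB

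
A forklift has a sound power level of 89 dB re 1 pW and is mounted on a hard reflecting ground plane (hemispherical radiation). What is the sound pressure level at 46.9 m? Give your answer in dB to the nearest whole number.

48 dB

L_p = L_w − 10·log₁₀(2π·r²) with r = 46.9 m.
2π·r² = 1.382e+04 m², 10·log₁₀ of that is 41.405 dB.
L_p = 89 − 41.405 = 47.59 dB.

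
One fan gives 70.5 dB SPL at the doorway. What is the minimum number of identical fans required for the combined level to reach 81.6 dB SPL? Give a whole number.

13

The shortfall is 81.6 − 70.5 = 11.1 dB, and N units add 10·log₁₀ N, so need 10·log₁₀ N ≥ 11.1.
N ≥ 10^(11.1/10) = 12.882, so N = 13.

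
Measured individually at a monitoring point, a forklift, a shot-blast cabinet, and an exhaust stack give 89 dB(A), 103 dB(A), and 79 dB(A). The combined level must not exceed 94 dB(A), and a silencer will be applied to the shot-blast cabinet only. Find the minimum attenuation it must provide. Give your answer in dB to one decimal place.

Everything except the shot-blast cabinet sums to 10^(89/10) + 10^(79/10) = 8.738e+08 in linear terms, 89.41 dB(A).
The limit corresponds to 10^(94/10) = 2.512e+09; subtracting the fixed part leaves 1.638e+09 for the shot-blast cabinet, i.e. 92.14 dB(A).
So the shot-blast cabinet must be reduced from 103 to 92.14 dB(A): IL = 10.86 dB.

10.9 dB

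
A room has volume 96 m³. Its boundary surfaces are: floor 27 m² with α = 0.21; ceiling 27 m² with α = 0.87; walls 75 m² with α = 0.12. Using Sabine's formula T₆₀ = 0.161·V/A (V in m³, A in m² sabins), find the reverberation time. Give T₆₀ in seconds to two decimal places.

A = Σ Sᵢαᵢ = 27·0.21 + 27·0.87 + 75·0.12 = 38.16 m².
T₆₀ = 0.161 × 96 / 38.16 = 0.405 s.

0.41 s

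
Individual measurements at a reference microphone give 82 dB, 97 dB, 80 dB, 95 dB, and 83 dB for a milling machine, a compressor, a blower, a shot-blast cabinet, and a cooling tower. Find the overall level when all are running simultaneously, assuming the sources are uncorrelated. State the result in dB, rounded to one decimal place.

99.4 dB

Incoherent sources combine by intensity addition: L_total = 10·log₁₀(Σ 10^(L_i/10)).
Σ 10^(L/10) = 10^(82/10) + 10^(97/10) + 10^(80/10) + 10^(95/10) + 10^(83/10) = 8.632e+09.
L_total = 10·log₁₀(8.632e+09) = 99.36 dB.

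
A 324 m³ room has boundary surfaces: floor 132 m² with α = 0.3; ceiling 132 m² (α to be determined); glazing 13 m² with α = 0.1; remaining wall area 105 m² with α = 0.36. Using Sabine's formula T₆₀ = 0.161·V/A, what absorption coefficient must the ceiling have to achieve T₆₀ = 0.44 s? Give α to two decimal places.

A = 0.161·V/T₆₀ = 0.161·324/0.44 = 118.55 m² sabins.
Absorption from the other surfaces = 132·0.3 + 13·0.1 + 105·0.36 = 78.70 m², so the ceiling must supply 39.85 m² over 132 m².
α = 39.85/132 = 0.302.

0.30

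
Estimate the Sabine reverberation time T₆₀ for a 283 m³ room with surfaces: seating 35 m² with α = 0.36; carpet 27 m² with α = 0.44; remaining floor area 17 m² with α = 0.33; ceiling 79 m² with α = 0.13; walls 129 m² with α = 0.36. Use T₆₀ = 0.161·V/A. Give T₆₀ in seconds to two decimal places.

0.52 s

Total absorption A = 35·0.36 + 27·0.44 + 17·0.33 + 79·0.13 + 129·0.36 = 86.80 m² sabins.
T₆₀ = 0.161 × 283 / 86.80 = 0.525 s.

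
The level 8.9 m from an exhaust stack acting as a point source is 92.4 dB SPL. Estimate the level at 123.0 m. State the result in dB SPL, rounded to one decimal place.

Spherical spreading from a point source gives a 20·log₁₀(r₂/r₁) drop.
L₂ = 92.4 − 20·log₁₀(123.0/8.9) = 92.4 − 22.810 = 69.59 dB SPL.

69.6 dB SPL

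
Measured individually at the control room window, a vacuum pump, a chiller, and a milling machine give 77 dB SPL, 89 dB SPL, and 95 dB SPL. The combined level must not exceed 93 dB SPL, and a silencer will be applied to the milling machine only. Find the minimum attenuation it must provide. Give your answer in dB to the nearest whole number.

4 dB

The untreated sources together contribute 10^(77/10) + 10^(89/10) = 8.444e+08, i.e. 89.27 dB SPL.
To meet 93 dB SPL overall, the treated milling machine may contribute at most 10^(93/10) − 8.444e+08 = 1.151e+09, i.e. 90.61 dB SPL.
So the milling machine must be reduced from 95 to 90.61 dB SPL: IL = 4.39 dB.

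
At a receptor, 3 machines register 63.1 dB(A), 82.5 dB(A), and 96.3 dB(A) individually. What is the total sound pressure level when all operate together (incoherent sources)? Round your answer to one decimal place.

For uncorrelated sources the intensities add, so convert each level to linear form, sum, and take 10·log₁₀ of the total.
Σ 10^(L/10) = 10^(63.1/10) + 10^(82.5/10) + 10^(96.3/10) = 4.446e+09.
L_total = 10·log₁₀(4.446e+09) = 96.48 dB(A).

96.5 dB(A)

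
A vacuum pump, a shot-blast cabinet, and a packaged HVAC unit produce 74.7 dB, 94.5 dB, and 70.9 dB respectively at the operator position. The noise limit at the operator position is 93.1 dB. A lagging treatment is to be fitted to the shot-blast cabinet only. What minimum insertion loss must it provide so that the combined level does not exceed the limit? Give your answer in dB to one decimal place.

1.5 dB

Fixed contribution from the other sources: Σ 10^(L/10) = 10^(74.7/10) + 10^(70.9/10) = 4.181e+07 (76.21 dB).
The limit corresponds to 10^(93.1/10) = 2.042e+09; subtracting the fixed part leaves 2.000e+09 for the shot-blast cabinet, i.e. 93.01 dB.
So the shot-blast cabinet must be reduced from 94.5 to 93.01 dB: IL = 1.49 dB.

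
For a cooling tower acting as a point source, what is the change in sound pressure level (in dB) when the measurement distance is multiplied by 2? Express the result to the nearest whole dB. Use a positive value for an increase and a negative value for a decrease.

-6 dB

With spherical spreading the level changes by −20·log₁₀(r₂/r₁).
ΔL = −20·log₁₀(2) = -6.02 dB.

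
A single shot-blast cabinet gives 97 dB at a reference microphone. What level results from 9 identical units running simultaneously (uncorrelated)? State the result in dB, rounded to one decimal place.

106.5 dB

With 9 equal, uncorrelated contributions the intensity is 9× that of one unit, giving a rise of 10·log₁₀ 9.
L_total = 97 + 10·log₁₀(9) = 97 + 9.542 = 106.54 dB.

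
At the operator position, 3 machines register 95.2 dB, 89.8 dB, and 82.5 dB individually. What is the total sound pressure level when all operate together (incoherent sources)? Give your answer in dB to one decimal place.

Incoherent sources combine by intensity addition: L_total = 10·log₁₀(Σ 10^(L_i/10)).
Σ 10^(L/10) = 10^(95.2/10) + 10^(89.8/10) + 10^(82.5/10) = 4.444e+09.
L_total = 10·log₁₀(4.444e+09) = 96.48 dB.

96.5 dB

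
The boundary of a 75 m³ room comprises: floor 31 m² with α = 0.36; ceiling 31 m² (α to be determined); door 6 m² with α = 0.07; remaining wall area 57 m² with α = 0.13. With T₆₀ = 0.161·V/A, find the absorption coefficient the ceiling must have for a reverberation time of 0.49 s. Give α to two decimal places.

0.18

Required total absorption A = 0.161·75/0.49 = 24.64 m².
Absorption from the other surfaces = 31·0.36 + 6·0.07 + 57·0.13 = 18.99 m², so the ceiling must supply 5.65 m² over 31 m².
α = 5.65/31 = 0.182.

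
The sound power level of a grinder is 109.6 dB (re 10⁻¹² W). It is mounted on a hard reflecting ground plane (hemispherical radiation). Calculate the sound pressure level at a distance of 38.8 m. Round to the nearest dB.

70 dB

The power spreads over a hemisphere of area 2π·r², so L_p = L_w − 10·log₁₀(2π·r²).
2π·r² = 9459 m², 10·log₁₀ of that is 39.758 dB.
L_p = 109.6 − 39.758 = 69.84 dB.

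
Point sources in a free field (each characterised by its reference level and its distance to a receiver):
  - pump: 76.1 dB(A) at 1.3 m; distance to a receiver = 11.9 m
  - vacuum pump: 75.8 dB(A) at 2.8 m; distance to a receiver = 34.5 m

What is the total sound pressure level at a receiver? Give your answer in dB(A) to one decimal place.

Propagate each source to the receiver with L = L_ref − 20·log₁₀(r/r_ref), then add intensities.
pump: 76.1 − 20·log₁₀(11.9/1.3) = 76.1 − 19.23 = 56.87 dB(A).
vacuum pump: 75.8 − 20·log₁₀(34.5/2.8) = 75.8 − 21.81 = 53.99 dB(A).
Σ 10^(L/10) = 7.366e+05 → L_total = 10·log₁₀(7.366e+05) = 58.67 dB(A).

58.7 dB(A)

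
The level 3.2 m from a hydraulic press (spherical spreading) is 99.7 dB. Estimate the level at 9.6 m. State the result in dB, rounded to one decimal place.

90.2 dB

Spherical spreading from a point source gives a 20·log₁₀(r₂/r₁) drop.
L₂ = 99.7 − 20·log₁₀(9.6/3.2) = 99.7 − 9.542 = 90.16 dB.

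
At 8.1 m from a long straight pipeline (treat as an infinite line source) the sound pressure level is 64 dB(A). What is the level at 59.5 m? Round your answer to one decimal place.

Line-source attenuation: ΔL = 10·log₁₀(r₂/r₁) = 10·log₁₀(59.5/8.1) = 8.660 dB.
L₂ = 64 − 10·log₁₀(59.5/8.1) = 64 − 8.660 = 55.34 dB(A).

55.3 dB(A)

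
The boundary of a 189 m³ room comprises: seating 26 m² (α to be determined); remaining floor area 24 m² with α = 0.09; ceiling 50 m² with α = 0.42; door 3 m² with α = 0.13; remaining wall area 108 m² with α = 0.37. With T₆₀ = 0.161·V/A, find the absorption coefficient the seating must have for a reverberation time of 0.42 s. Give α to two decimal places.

0.34

From T₆₀ = 0.161·V/A, the target T₆₀ = 0.42 s needs A = 0.161·189/0.42 = 72.45 m².
Absorption from the other surfaces = 24·0.09 + 50·0.42 + 3·0.13 + 108·0.37 = 63.51 m², so the seating must supply 8.94 m² over 26 m².
α = 8.94/26 = 0.344.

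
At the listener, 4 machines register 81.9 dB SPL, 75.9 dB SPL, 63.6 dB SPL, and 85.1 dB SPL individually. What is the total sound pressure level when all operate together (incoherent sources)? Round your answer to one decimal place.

Incoherent sources combine by intensity addition: L_total = 10·log₁₀(Σ 10^(L_i/10)).
Σ 10^(L/10) = 10^(81.9/10) + 10^(75.9/10) + 10^(63.6/10) + 10^(85.1/10) = 5.197e+08.
L_total = 10·log₁₀(5.197e+08) = 87.16 dB SPL.

87.2 dB SPL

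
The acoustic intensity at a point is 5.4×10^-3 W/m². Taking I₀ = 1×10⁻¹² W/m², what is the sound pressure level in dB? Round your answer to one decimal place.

Dividing by I₀ shifts the exponent by 12: I/I₀ = 5.4×10^9.
L = 10·(0.7324 + 9) = 97.32 dB.

97.3 dB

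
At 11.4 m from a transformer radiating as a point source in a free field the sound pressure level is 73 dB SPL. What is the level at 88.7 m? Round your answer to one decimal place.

55.2 dB SPL

For a point source, L₂ = L₁ − 20·log₁₀(r₂/r₁).
L₂ = 73 − 20·log₁₀(88.7/11.4) = 73 − 17.820 = 55.18 dB SPL.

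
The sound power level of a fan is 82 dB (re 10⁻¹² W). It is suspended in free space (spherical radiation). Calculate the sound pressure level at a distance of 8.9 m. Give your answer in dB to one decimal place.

52.0 dB

L_p = L_w − 10·log₁₀(4π·r²) with r = 8.9 m.
4π·r² = 995.4 m², 10·log₁₀ of that is 29.980 dB.
L_p = 82 − 29.980 = 52.02 dB.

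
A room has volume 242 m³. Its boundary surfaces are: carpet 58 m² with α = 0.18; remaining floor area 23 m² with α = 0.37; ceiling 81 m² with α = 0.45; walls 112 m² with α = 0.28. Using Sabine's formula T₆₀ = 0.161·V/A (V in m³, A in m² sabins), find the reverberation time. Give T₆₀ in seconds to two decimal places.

Summing Sᵢαᵢ: 58·0.18 + 23·0.37 + 81·0.45 + 112·0.28 = 86.76 m².
T₆₀ = 0.161 × 242 / 86.76 = 0.449 s.

0.45 s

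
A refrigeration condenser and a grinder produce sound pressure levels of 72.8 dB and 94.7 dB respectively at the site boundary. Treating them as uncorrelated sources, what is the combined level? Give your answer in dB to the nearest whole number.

95 dB

For uncorrelated sources the intensities add, so convert each level to linear form, sum, and take 10·log₁₀ of the total.
Σ 10^(L/10) = 10^(72.8/10) + 10^(94.7/10) = 2.970e+09.
L_total = 10·log₁₀(2.970e+09) = 94.73 dB.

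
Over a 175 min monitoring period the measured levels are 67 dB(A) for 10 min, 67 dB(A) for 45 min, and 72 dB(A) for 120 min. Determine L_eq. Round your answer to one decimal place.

70.9 dB(A)

L_eq = 10·log₁₀[(1/T)·Σ tᵢ·10^(Lᵢ/10)] with T = 175 min.
Σ tᵢ·10^(Lᵢ/10) = 10·10^(67/10) + 45·10^(67/10) + 120·10^(72/10) = 2.178e+09.
L_eq = 10·log₁₀(2.178e+09/175) = 70.95 dB(A).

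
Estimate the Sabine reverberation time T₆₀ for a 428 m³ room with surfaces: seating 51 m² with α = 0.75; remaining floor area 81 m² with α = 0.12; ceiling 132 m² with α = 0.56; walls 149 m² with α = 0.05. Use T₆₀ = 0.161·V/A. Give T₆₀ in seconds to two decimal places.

0.53 s

Total absorption A = 51·0.75 + 81·0.12 + 132·0.56 + 149·0.05 = 129.34 m² sabins.
T₆₀ = 0.161 × 428 / 129.34 = 0.533 s.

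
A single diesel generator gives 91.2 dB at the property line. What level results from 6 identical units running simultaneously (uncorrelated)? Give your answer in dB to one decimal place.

N identical incoherent sources raise the level by 10·log₁₀ N.
L_total = 91.2 + 10·log₁₀(6) = 91.2 + 7.782 = 98.98 dB.

99.0 dB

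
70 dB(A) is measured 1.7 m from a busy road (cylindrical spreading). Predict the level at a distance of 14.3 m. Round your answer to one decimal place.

Line-source attenuation: ΔL = 10·log₁₀(r₂/r₁) = 10·log₁₀(14.3/1.7) = 9.249 dB.
L₂ = 70 − 10·log₁₀(14.3/1.7) = 70 − 9.249 = 60.75 dB(A).

60.8 dB(A)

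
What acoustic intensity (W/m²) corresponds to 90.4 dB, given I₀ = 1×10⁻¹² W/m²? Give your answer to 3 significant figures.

0.00110 W/m²

I = I₀·10^(L/10) = 10⁻¹² × 10^(90.4/10) = 10^(-2.960).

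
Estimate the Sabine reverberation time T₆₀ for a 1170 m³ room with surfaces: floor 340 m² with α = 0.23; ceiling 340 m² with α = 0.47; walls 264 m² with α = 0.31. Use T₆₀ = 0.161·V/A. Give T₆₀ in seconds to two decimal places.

Total absorption A = 340·0.23 + 340·0.47 + 264·0.31 = 319.84 m² sabins.
T₆₀ = 0.161 × 1170 / 319.84 = 0.589 s.

0.59 s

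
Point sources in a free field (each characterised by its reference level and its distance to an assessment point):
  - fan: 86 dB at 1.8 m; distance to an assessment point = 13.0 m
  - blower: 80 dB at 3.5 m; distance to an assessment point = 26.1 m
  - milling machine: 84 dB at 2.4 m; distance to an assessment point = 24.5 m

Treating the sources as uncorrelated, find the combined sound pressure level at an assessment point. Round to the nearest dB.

Propagate each source to the receiver with L = L_ref − 20·log₁₀(r/r_ref), then add intensities.
fan: 86 − 20·log₁₀(13.0/1.8) = 86 − 17.17 = 68.83 dB.
blower: 80 − 20·log₁₀(26.1/3.5) = 80 − 17.45 = 62.55 dB.
milling machine: 84 − 20·log₁₀(24.5/2.4) = 84 − 20.18 = 63.82 dB.
Σ 10^(L/10) = 1.184e+07 → L_total = 10·log₁₀(1.184e+07) = 70.73 dB.

71 dB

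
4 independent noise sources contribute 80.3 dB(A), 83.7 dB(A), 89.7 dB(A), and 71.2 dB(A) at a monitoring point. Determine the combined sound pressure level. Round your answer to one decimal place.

91.1 dB(A)

Incoherent sources combine by intensity addition: L_total = 10·log₁₀(Σ 10^(L_i/10)).
Σ 10^(L/10) = 10^(80.3/10) + 10^(83.7/10) + 10^(89.7/10) + 10^(71.2/10) = 1.288e+09.
L_total = 10·log₁₀(1.288e+09) = 91.10 dB(A).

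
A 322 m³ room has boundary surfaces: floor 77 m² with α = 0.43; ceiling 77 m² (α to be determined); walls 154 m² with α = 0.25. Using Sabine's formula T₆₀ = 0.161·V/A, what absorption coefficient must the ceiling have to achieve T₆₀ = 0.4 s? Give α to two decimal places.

From T₆₀ = 0.161·V/A, the target T₆₀ = 0.4 s needs A = 0.161·322/0.4 = 129.60 m².
Absorption from the other surfaces = 77·0.43 + 154·0.25 = 71.61 m², so the ceiling must supply 57.99 m² over 77 m².
α = 57.99/77 = 0.753.

0.75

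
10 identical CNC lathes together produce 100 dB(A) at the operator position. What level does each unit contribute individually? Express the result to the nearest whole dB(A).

90 dB(A)

For N identical incoherent sources L_total = L₁ + 10·log₁₀ N, so L₁ = 100 − 10·log₁₀(10) = 100 − 10.000.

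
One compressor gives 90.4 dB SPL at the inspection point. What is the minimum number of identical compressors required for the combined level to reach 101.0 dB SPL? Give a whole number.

12

The shortfall is 101.0 − 90.4 = 10.6 dB, and N units add 10·log₁₀ N, so need 10·log₁₀ N ≥ 10.6.
N ≥ 10^(10.6/10) = 11.482, so N = 12.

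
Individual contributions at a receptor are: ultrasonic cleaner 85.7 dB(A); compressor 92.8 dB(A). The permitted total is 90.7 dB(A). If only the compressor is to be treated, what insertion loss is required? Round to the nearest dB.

4 dB

The untreated sources together contribute 10^(85.7/10) = 3.715e+08, i.e. 85.70 dB(A).
To meet 90.7 dB(A) overall, the treated compressor may contribute at most 10^(90.7/10) − 3.715e+08 = 8.034e+08, i.e. 89.05 dB(A).
So the compressor must be reduced from 92.8 to 89.05 dB(A): IL = 3.75 dB.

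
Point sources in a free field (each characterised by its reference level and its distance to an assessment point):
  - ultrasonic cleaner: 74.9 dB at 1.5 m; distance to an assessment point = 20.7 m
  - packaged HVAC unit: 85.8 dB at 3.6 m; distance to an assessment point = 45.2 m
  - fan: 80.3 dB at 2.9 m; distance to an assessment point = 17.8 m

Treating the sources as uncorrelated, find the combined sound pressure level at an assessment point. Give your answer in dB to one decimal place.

67.3 dB

Apply inverse-square spreading to bring every level to the receiver, then sum 10^(L/10).
ultrasonic cleaner: 74.9 − 20·log₁₀(20.7/1.5) = 74.9 − 22.80 = 52.10 dB.
packaged HVAC unit: 85.8 − 20·log₁₀(45.2/3.6) = 85.8 − 21.98 = 63.82 dB.
fan: 80.3 − 20·log₁₀(17.8/2.9) = 80.3 − 15.76 = 64.54 dB.
Σ 10^(L/10) = 5.418e+06 → L_total = 10·log₁₀(5.418e+06) = 67.34 dB.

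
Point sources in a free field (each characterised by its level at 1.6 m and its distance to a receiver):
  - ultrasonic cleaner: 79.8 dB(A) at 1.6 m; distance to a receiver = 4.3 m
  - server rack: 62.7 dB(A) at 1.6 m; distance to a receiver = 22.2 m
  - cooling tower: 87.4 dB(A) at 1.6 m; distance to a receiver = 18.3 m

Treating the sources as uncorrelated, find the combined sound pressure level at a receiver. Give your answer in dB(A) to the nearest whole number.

72 dB(A)

Apply inverse-square spreading to bring every level to the receiver, then sum 10^(L/10).
ultrasonic cleaner: 79.8 − 20·log₁₀(4.3/1.6) = 79.8 − 8.59 = 71.21 dB(A).
server rack: 62.7 − 20·log₁₀(22.2/1.6) = 62.7 − 22.84 = 39.86 dB(A).
cooling tower: 87.4 − 20·log₁₀(18.3/1.6) = 87.4 − 21.17 = 66.23 dB(A).
Σ 10^(L/10) = 1.743e+07 → L_total = 10·log₁₀(1.743e+07) = 72.41 dB(A).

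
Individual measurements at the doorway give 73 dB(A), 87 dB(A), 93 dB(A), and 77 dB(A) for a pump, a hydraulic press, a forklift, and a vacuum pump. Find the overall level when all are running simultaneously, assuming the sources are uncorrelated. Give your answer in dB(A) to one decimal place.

Incoherent sources combine by intensity addition: L_total = 10·log₁₀(Σ 10^(L_i/10)).
Σ 10^(L/10) = 10^(73/10) + 10^(87/10) + 10^(93/10) + 10^(77/10) = 2.567e+09.
L_total = 10·log₁₀(2.567e+09) = 94.09 dB(A).

94.1 dB(A)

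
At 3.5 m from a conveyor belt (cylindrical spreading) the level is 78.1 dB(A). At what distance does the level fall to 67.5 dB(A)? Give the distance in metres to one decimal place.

Line-source spreading drops the level by 10·log₁₀(r₂/r₁); inverting, r₂/r₁ = 10^(ΔL/10).
r₂ = 3.5·10^((78.1−67.5)/10) = 3.5·10^(10.6/10) = 40.19 m.

40.2 m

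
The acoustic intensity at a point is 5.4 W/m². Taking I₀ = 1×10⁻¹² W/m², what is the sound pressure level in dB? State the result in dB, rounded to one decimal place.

L = 10·log₁₀(I/I₀) = 10·log₁₀(5.4/10⁻¹²) = 10·log₁₀(5.4×10^12).
L = 10·(0.7324 + 12) = 127.32 dB.

127.3 dB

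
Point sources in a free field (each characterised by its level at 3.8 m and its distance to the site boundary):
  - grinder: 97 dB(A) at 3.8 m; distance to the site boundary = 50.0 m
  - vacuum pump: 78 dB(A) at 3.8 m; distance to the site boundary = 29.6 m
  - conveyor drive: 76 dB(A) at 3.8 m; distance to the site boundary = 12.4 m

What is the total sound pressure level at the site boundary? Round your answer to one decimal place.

75.3 dB(A)

First find each source's level at the receiver (point-source: −20·log₁₀(r/r_ref)), then combine on an intensity basis.
grinder: 97 − 20·log₁₀(50.0/3.8) = 97 − 22.38 = 74.62 dB(A).
vacuum pump: 78 − 20·log₁₀(29.6/3.8) = 78 − 17.83 = 60.17 dB(A).
conveyor drive: 76 − 20·log₁₀(12.4/3.8) = 76 − 10.27 = 65.73 dB(A).
Σ 10^(L/10) = 3.373e+07 → L_total = 10·log₁₀(3.373e+07) = 75.28 dB(A).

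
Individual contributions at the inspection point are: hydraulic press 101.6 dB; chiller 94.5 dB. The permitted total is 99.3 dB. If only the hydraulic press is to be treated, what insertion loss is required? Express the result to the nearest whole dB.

4 dB

Everything except the hydraulic press sums to 10^(94.5/10) = 2.818e+09 in linear terms, 94.50 dB.
The limit corresponds to 10^(99.3/10) = 8.511e+09; subtracting the fixed part leaves 5.693e+09 for the hydraulic press, i.e. 97.55 dB.
So the hydraulic press must be reduced from 101.6 to 97.55 dB: IL = 4.05 dB.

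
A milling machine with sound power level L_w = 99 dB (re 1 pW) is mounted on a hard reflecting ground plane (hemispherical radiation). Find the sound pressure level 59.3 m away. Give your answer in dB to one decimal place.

55.6 dB

L_p = L_w − 10·log₁₀(2π·r²) with r = 59.3 m.
2π·r² = 2.209e+04 m², 10·log₁₀ of that is 43.443 dB.
L_p = 99 − 43.443 = 55.56 dB.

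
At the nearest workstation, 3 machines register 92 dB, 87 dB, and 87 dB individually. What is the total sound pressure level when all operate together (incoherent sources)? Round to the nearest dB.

Incoherent sources combine by intensity addition: L_total = 10·log₁₀(Σ 10^(L_i/10)).
Σ 10^(L/10) = 10^(92/10) + 10^(87/10) + 10^(87/10) = 2.587e+09.
L_total = 10·log₁₀(2.587e+09) = 94.13 dB.

94 dB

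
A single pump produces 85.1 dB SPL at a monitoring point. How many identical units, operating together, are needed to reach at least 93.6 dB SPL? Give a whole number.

N identical sources give L₁ + 10·log₁₀ N, so require 10·log₁₀ N ≥ 93.6 − 85.1 = 8.5 dB.
N ≥ 10^(8.5/10) = 7.079, so N = 8.

8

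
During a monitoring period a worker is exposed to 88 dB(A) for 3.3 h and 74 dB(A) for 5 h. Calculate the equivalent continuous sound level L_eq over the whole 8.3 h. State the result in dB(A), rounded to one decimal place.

84.2 dB(A)

Weight each interval's intensity by its duration and average over T = 8.3 h:
Σ tᵢ·10^(Lᵢ/10) = 3.3·10^(88/10) + 5·10^(74/10) = 2.208e+09.
L_eq = 10·log₁₀(2.208e+09/8.3) = 84.25 dB(A).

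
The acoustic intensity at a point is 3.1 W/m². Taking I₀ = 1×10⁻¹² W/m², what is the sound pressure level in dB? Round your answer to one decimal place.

124.9 dB

I/I₀ = 3.1/10⁻¹² = 3.1×10^12, and L = 10·log₁₀(I/I₀).
L = 10·(0.4914 + 12) = 124.91 dB.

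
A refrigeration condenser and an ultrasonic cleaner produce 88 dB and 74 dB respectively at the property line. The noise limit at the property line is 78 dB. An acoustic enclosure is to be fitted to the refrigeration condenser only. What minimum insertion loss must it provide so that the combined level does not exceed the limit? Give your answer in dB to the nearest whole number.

Fixed contribution from the other source: Σ 10^(L/10) = 10^(74/10) = 2.512e+07 (74.00 dB).
The limit corresponds to 10^(78/10) = 6.310e+07; subtracting the fixed part leaves 3.798e+07 for the refrigeration condenser, i.e. 75.80 dB.
Required insertion loss = 88 − 75.80 = 12.20 dB.

12 dB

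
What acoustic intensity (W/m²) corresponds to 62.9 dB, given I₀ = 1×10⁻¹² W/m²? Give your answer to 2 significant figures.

I = I₀·10^(L/10) = 10⁻¹² × 10^(62.9/10) = 10^(-5.710).

1.9e-06 W/m²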